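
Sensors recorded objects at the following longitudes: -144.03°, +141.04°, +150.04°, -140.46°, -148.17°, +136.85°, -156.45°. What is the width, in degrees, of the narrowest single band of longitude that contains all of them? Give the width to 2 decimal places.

Sort the longitudes: -156.45°, -148.17°, -144.03°, -140.46°, +136.85°, +141.04°, +150.04°.
Eastward gaps between consecutive values (wrapping around): 8.28°, 4.14°, 3.57°, 277.31°, 4.19°, 9.00°, 53.51°.
Largest gap = 277.31° ⇒ minimal covering band is its complement: 360° − 277.31° = 82.69°.
Band runs from +136.85° eastward to -140.46°, crossing the antimeridian.

82.69°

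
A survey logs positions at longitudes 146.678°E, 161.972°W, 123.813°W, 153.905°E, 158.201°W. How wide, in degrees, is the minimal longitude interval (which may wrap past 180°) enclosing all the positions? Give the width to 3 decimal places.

89.509°

Sort the longitudes: -161.972°, -158.201°, -123.813°, +146.678°, +153.905°.
Eastward gaps between consecutive values (wrapping around): 3.771°, 34.388°, 270.491°, 7.227°, 44.123°.
Largest gap = 270.491° ⇒ minimal covering band is its complement: 360° − 270.491° = 89.509°.
Band runs from +146.678° eastward to -123.813°, crossing the antimeridian.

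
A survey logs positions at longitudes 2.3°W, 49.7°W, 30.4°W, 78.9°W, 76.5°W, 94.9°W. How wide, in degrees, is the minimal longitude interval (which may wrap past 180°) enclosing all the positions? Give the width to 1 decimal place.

Sort the longitudes: -94.9°, -78.9°, -76.5°, -49.7°, -30.4°, -2.3°.
Eastward gaps between consecutive values (wrapping around): 16.0°, 2.4°, 26.8°, 19.3°, 28.1°, 267.4°.
Largest gap = 267.4° ⇒ minimal covering band is its complement: 360° − 267.4° = 92.6°.
Band runs from -94.9° eastward to -2.3°.

92.6°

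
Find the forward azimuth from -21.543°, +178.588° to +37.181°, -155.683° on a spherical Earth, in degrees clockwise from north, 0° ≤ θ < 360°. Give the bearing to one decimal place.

Δλ = -155.683 − 178.588 = -334.271°; wrapped into (−180°, 180°]: 25.729°.
θ = atan2( sin Δλ · cos φ₂ , cos φ₁ · sin φ₂ − sin φ₁ · cos φ₂ · cos Δλ )
  = atan2(0.34587, 0.82567) = 22.729° → normalised to [0°, 360°): 22.729°.

22.7°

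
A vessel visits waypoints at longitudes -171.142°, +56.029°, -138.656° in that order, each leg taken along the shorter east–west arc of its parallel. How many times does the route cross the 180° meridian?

2

Leg 1: -171.142° → +56.029°, shortest Δλ = -132.829° (west) — crosses 180°.
Leg 2: +56.029° → -138.656°, shortest Δλ = 165.315° (east) — crosses 180°.
Total crossings: 2.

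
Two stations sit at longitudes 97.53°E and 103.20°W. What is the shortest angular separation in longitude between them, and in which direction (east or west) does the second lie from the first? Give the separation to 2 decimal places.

159.27° east

Raw difference: -103.20 − 97.53 = -200.73°.
Normalise into (−180°, 180°]: -200.73° + 360° = 159.27°.
Positive ⇒ the second point lies to the east; separation 159.27°.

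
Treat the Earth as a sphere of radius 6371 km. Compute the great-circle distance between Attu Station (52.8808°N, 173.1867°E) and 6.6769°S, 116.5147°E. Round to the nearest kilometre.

8486 km

Δλ = 116.5147 − 173.1867 = -56.6720°.
Δφ = -6.6769 − 52.8808 = -59.5577°.
a = sin²(Δφ/2) + cos φ₁ · cos φ₂ · sin²(Δλ/2) = 0.381696.
c = 2·atan2(√a, √(1−a)) = 1.33192 rad → d = 6371·c ≈ 8485.69 km.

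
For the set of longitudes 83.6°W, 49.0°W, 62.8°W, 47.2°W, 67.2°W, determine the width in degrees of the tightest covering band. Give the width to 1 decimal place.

Sort the longitudes: -83.6°, -67.2°, -62.8°, -49.0°, -47.2°.
Eastward gaps between consecutive values (wrapping around): 16.4°, 4.4°, 13.8°, 1.8°, 323.6°.
Largest gap = 323.6° ⇒ minimal covering band is its complement: 360° − 323.6° = 36.4°.
Band runs from -83.6° eastward to -47.2°.

36.4°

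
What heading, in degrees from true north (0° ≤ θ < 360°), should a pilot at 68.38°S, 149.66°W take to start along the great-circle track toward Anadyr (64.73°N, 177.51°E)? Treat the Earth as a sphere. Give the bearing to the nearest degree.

341°

Δλ = 177.51 − -149.66 = 327.17°; wrapped into (−180°, 180°]: -32.83°.
θ = atan2( sin Δλ · cos φ₂ , cos φ₁ · sin φ₂ − sin φ₁ · cos φ₂ · cos Δλ )
  = atan2(-0.23143, 0.66666) = -19.145° → normalised to [0°, 360°): 340.855°.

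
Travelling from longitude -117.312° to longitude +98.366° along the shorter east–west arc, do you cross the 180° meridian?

Yes

Naïve |98.366 − -117.312| = 215.678° > 180°, so the shorter arc goes the other way round — across 180°.
Signed shortest Δλ = ((98.366 − -117.312 + 180) mod 360) − 180 = -144.322°.
Going west by 144.322° from -117.312° passes through 180° before reaching +98.366°.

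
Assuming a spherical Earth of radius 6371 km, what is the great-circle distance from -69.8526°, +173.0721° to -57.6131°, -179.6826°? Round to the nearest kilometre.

1405 km

Δλ = -179.6826 − 173.0721 = -352.7547°; wrapped into (−180°, 180°]: 7.2453°.
Δφ = -57.6131 − -69.8526 = 12.2395°.
a = sin²(Δφ/2) + cos φ₁ · cos φ₂ · sin²(Δλ/2) = 0.012102.
c = 2·atan2(√a, √(1−a)) = 0.22046 rad → d = 6371·c ≈ 1404.55 km.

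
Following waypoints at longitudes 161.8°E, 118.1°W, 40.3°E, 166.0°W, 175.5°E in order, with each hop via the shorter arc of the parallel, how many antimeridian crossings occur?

3

Leg 1: +161.8° → -118.1°, shortest Δλ = 80.1° (east) — crosses 180°.
Leg 2: -118.1° → +40.3°, shortest Δλ = 158.4° (east) — does not cross 180°.
Leg 3: +40.3° → -166.0°, shortest Δλ = 153.7° (east) — crosses 180°.
Leg 4: -166.0° → +175.5°, shortest Δλ = -18.5° (west) — crosses 180°.
Total crossings: 3.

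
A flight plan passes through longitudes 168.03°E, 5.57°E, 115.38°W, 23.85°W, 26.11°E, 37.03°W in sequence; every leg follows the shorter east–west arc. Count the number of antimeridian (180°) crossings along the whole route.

Leg 1: +168.03° → +5.57°, shortest Δλ = -162.46° (west) — does not cross 180°.
Leg 2: +5.57° → -115.38°, shortest Δλ = -120.95° (west) — does not cross 180°.
Leg 3: -115.38° → -23.85°, shortest Δλ = 91.53° (east) — does not cross 180°.
Leg 4: -23.85° → +26.11°, shortest Δλ = 49.96° (east) — does not cross 180°.
Leg 5: +26.11° → -37.03°, shortest Δλ = -63.14° (west) — does not cross 180°.
Total crossings: 0.

0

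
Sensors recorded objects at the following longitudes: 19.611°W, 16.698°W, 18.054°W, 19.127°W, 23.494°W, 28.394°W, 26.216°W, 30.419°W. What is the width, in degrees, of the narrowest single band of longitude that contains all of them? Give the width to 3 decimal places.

Sort the longitudes: -30.419°, -28.394°, -26.216°, -23.494°, -19.611°, -19.127°, -18.054°, -16.698°.
Eastward gaps between consecutive values (wrapping around): 2.025°, 2.178°, 2.722°, 3.883°, 0.484°, 1.073°, 1.356°, 346.279°.
Largest gap = 346.279° ⇒ minimal covering band is its complement: 360° − 346.279° = 13.721°.
Band runs from -30.419° eastward to -16.698°.

13.721°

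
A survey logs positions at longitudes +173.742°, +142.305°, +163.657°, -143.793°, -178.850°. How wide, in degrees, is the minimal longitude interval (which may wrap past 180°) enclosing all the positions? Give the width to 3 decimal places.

73.902°

Sort the longitudes: -178.850°, -143.793°, +142.305°, +163.657°, +173.742°.
Eastward gaps between consecutive values (wrapping around): 35.057°, 286.098°, 21.352°, 10.085°, 7.408°.
Largest gap = 286.098° ⇒ minimal covering band is its complement: 360° − 286.098° = 73.902°.
Band runs from +142.305° eastward to -143.793°, crossing the antimeridian.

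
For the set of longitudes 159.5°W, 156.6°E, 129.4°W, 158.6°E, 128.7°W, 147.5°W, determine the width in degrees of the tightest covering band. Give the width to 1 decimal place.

Sort the longitudes: -159.5°, -147.5°, -129.4°, -128.7°, +156.6°, +158.6°.
Eastward gaps between consecutive values (wrapping around): 12.0°, 18.1°, 0.7°, 285.3°, 2.0°, 41.9°.
Largest gap = 285.3° ⇒ minimal covering band is its complement: 360° − 285.3° = 74.7°.
Band runs from +156.6° eastward to -128.7°, crossing the antimeridian.

74.7°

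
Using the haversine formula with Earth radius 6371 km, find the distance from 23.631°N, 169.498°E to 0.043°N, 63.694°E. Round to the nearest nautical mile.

Δλ = 63.694 − 169.498 = -105.804°.
Δφ = 0.043 − 23.631 = -23.588°.
a = sin²(Δφ/2) + cos φ₁ · cos φ₂ · sin²(Δλ/2) = 0.624605.
c = 2·atan2(√a, √(1−a)) = 1.82266 rad → d = 6371·c ≈ 11612.17 km ≈ 6270.07 nmi.

6270 nmi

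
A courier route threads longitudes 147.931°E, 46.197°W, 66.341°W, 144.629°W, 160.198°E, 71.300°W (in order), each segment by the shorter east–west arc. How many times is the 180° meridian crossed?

3

Leg 1: +147.931° → -46.197°, shortest Δλ = 165.872° (east) — crosses 180°.
Leg 2: -46.197° → -66.341°, shortest Δλ = -20.144° (west) — does not cross 180°.
Leg 3: -66.341° → -144.629°, shortest Δλ = -78.288° (west) — does not cross 180°.
Leg 4: -144.629° → +160.198°, shortest Δλ = -55.173° (west) — crosses 180°.
Leg 5: +160.198° → -71.300°, shortest Δλ = 128.502° (east) — crosses 180°.
Total crossings: 3.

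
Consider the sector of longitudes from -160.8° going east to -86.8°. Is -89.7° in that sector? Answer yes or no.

Yes

Band width going east from -160.8° to -86.8°: ((-86.8 − -160.8) mod 360) = 74.0°.
Offset of -89.7° east of the west edge: ((-89.7 − -160.8) mod 360) = 71.1°.
71.1° ≤ 74.0° ⇒ inside.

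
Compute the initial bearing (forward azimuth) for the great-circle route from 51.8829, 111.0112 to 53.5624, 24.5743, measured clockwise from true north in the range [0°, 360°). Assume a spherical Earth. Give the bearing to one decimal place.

308.3°

Δλ = 24.5743 − 111.0112 = -86.4369°.
θ = atan2( sin Δλ · cos φ₂ , cos φ₁ · sin φ₂ − sin φ₁ · cos φ₂ · cos Δλ )
  = atan2(-0.59280, 0.46756) = -51.736° → normalised to [0°, 360°): 308.264°.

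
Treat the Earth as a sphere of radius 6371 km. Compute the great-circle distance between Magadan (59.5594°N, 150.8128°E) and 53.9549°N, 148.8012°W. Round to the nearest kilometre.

3602 km

Δλ = -148.8012 − 150.8128 = -299.6140°; wrapped into (−180°, 180°]: 60.3860°.
Δφ = 53.9549 − 59.5594 = -5.6045°.
a = sin²(Δφ/2) + cos φ₁ · cos φ₂ · sin²(Δλ/2) = 0.077792.
c = 2·atan2(√a, √(1−a)) = 0.56532 rad → d = 6371·c ≈ 3601.66 km.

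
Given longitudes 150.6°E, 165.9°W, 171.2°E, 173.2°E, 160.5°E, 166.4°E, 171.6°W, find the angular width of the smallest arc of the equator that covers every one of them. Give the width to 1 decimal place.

Sort the longitudes: -171.6°, -165.9°, +150.6°, +160.5°, +166.4°, +171.2°, +173.2°.
Eastward gaps between consecutive values (wrapping around): 5.7°, 316.5°, 9.9°, 5.9°, 4.8°, 2.0°, 15.2°.
Largest gap = 316.5° ⇒ minimal covering band is its complement: 360° − 316.5° = 43.5°.
Band runs from +150.6° eastward to -165.9°, crossing the antimeridian.

43.5°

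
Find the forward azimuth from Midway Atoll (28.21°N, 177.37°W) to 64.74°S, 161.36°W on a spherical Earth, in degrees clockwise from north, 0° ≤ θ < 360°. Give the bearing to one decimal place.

173.2°

Δλ = -161.36 − -177.37 = 16.01°.
θ = atan2( sin Δλ · cos φ₂ , cos φ₁ · sin φ₂ − sin φ₁ · cos φ₂ · cos Δλ )
  = atan2(0.11769, -0.99085) = 173.226° → normalised to [0°, 360°): 173.226°.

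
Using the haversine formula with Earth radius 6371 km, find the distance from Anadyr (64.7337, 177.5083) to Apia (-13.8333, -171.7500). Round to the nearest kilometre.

Δλ = -171.7500 − 177.5083 = -349.2583°; wrapped into (−180°, 180°]: 10.7417°.
Δφ = -13.8333 − 64.7337 = -78.5670°.
a = sin²(Δφ/2) + cos φ₁ · cos φ₂ · sin²(Δλ/2) = 0.404520.
c = 2·atan2(√a, √(1−a)) = 1.37866 rad → d = 6371·c ≈ 8783.42 km.

8783 km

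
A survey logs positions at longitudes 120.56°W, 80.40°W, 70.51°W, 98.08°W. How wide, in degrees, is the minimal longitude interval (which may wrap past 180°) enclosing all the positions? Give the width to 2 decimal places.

50.05°

Sort the longitudes: -120.56°, -98.08°, -80.40°, -70.51°.
Eastward gaps between consecutive values (wrapping around): 22.48°, 17.68°, 9.89°, 309.95°.
Largest gap = 309.95° ⇒ minimal covering band is its complement: 360° − 309.95° = 50.05°.
Band runs from -120.56° eastward to -70.51°.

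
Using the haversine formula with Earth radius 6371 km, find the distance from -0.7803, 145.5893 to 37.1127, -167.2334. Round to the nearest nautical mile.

Δλ = -167.2334 − 145.5893 = -312.8227°; wrapped into (−180°, 180°]: 47.1773°.
Δφ = 37.1127 − -0.7803 = 37.8930°.
a = sin²(Δφ/2) + cos φ₁ · cos φ₂ · sin²(Δλ/2) = 0.233108.
c = 2·atan2(√a, √(1−a)) = 1.00773 rad → d = 6371·c ≈ 6420.22 km ≈ 3466.64 nmi.

3467 nmi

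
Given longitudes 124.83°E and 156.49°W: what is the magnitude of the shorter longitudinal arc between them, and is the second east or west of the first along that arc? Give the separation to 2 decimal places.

78.68° east

Raw difference: -156.49 − 124.83 = -281.32°.
Normalise into (−180°, 180°]: -281.32° + 360° = 78.68°.
Positive ⇒ the second point lies to the east; separation 78.68°.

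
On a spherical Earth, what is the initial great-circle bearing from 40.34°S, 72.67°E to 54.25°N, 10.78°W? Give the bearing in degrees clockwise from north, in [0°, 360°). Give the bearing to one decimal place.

318.7°

Δλ = -10.78 − 72.67 = -83.45°.
θ = atan2( sin Δλ · cos φ₂ , cos φ₁ · sin φ₂ − sin φ₁ · cos φ₂ · cos Δλ )
  = atan2(-0.58044, 0.66174) = -41.255° → normalised to [0°, 360°): 318.745°.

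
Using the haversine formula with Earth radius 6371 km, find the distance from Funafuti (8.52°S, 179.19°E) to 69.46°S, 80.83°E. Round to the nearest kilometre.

Δλ = 80.83 − 179.19 = -98.36°.
Δφ = -69.46 − -8.52 = -60.94°.
a = sin²(Δφ/2) + cos φ₁ · cos φ₂ · sin²(Δλ/2) = 0.455857.
c = 2·atan2(√a, √(1−a)) = 1.48239 rad → d = 6371·c ≈ 9444.34 km.

9444 km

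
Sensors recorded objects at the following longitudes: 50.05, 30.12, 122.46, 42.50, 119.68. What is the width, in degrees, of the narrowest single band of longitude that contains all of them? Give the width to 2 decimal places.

92.34°

Sort the longitudes: +30.12°, +42.50°, +50.05°, +119.68°, +122.46°.
Eastward gaps between consecutive values (wrapping around): 12.38°, 7.55°, 69.63°, 2.78°, 267.66°.
Largest gap = 267.66° ⇒ minimal covering band is its complement: 360° − 267.66° = 92.34°.
Band runs from +30.12° eastward to +122.46°.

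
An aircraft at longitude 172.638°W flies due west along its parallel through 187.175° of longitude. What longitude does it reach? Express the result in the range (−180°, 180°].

Start at -172.638°; shift −187.175° → -359.813°.
-359.813° lies outside (−180°, 180°]; add 360° → +0.187°.

0.187°E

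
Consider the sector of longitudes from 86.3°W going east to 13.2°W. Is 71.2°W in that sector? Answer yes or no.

Band width going east from -86.3° to -13.2°: ((-13.2 − -86.3) mod 360) = 73.1°.
Offset of -71.2° east of the west edge: ((-71.2 − -86.3) mod 360) = 15.1°.
15.1° ≤ 73.1° ⇒ inside.

Yes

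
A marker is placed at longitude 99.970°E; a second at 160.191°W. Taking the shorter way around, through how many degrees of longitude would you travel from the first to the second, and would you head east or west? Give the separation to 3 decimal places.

99.839° east

Raw difference: -160.191 − 99.970 = -260.161°.
Normalise into (−180°, 180°]: -260.161° + 360° = 99.839°.
Positive ⇒ the second point lies to the east; separation 99.839°.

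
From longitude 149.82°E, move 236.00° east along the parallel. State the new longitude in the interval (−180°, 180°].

Start at +149.82°; shift +236.00° → +385.82°.
+385.82° lies outside (−180°, 180°]; subtract 360° → +25.82°.

25.82°E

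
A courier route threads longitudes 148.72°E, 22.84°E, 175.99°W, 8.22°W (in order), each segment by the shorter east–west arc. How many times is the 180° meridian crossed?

1

Leg 1: +148.72° → +22.84°, shortest Δλ = -125.88° (west) — does not cross 180°.
Leg 2: +22.84° → -175.99°, shortest Δλ = 161.17° (east) — crosses 180°.
Leg 3: -175.99° → -8.22°, shortest Δλ = 167.77° (east) — does not cross 180°.
Total crossings: 1.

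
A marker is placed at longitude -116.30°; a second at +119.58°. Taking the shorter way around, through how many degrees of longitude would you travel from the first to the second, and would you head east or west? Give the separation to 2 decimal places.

Raw difference: 119.58 − -116.30 = 235.88°.
Normalise into (−180°, 180°]: 235.88° − 360° = -124.12°.
Negative ⇒ the second point lies to the west; separation 124.12°.

124.12° west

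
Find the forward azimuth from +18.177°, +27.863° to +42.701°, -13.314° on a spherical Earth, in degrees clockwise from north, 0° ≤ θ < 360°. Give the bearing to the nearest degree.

Δλ = -13.314 − 27.863 = -41.177°.
θ = atan2( sin Δλ · cos φ₂ , cos φ₁ · sin φ₂ − sin φ₁ · cos φ₂ · cos Δλ )
  = atan2(-0.48385, 0.47177) = -45.724° → normalised to [0°, 360°): 314.276°.

314°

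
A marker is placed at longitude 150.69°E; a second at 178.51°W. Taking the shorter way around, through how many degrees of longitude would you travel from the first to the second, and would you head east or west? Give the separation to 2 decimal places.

30.80° east

Raw difference: -178.51 − 150.69 = -329.2°.
Normalise into (−180°, 180°]: -329.2° + 360° = 30.8°.
Positive ⇒ the second point lies to the east; separation 30.80°.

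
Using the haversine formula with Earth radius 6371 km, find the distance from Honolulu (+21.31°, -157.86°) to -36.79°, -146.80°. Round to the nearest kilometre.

6564 km

Δλ = -146.80 − -157.86 = 11.06°.
Δφ = -36.79 − 21.31 = -58.10°.
a = sin²(Δφ/2) + cos φ₁ · cos φ₂ · sin²(Δλ/2) = 0.242709.
c = 2·atan2(√a, √(1−a)) = 1.03028 rad → d = 6371·c ≈ 6563.90 km.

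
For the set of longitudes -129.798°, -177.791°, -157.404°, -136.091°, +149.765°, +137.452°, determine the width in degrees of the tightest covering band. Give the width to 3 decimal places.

Sort the longitudes: -177.791°, -157.404°, -136.091°, -129.798°, +137.452°, +149.765°.
Eastward gaps between consecutive values (wrapping around): 20.387°, 21.313°, 6.293°, 267.250°, 12.313°, 32.444°.
Largest gap = 267.250° ⇒ minimal covering band is its complement: 360° − 267.250° = 92.750°.
Band runs from +137.452° eastward to -129.798°, crossing the antimeridian.

92.750°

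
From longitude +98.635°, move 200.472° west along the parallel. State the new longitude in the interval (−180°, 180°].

-101.837°

Start at +98.635°; shift −200.472° → -101.837°.
-101.837° already lies in (−180°, 180°].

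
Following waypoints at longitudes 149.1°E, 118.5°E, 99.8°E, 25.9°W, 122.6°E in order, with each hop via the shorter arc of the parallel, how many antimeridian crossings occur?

0

Leg 1: +149.1° → +118.5°, shortest Δλ = -30.6° (west) — does not cross 180°.
Leg 2: +118.5° → +99.8°, shortest Δλ = -18.7° (west) — does not cross 180°.
Leg 3: +99.8° → -25.9°, shortest Δλ = -125.7° (west) — does not cross 180°.
Leg 4: -25.9° → +122.6°, shortest Δλ = 148.5° (east) — does not cross 180°.
Total crossings: 0.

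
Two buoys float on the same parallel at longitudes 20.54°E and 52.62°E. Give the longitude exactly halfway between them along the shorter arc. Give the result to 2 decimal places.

36.58°E

Signed shortest Δλ from +20.54° to +52.62° is +32.08°.
Midpoint longitude = +20.54° + (+32.08°)/2 = +20.54° + 16.04° = +36.58°.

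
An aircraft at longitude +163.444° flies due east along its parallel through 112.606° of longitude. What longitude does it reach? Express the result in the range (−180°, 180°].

-83.950°

Start at +163.444°; shift +112.606° → +276.050°.
+276.050° lies outside (−180°, 180°]; subtract 360° → -83.950°.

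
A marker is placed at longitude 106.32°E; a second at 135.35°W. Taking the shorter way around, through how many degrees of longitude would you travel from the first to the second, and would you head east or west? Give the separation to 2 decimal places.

Raw difference: -135.35 − 106.32 = -241.67°.
Normalise into (−180°, 180°]: -241.67° + 360° = 118.33°.
Positive ⇒ the second point lies to the east; separation 118.33°.

118.33° east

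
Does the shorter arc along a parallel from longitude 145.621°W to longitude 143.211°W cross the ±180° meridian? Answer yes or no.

No

Signed shortest Δλ = ((-143.211 − -145.621 + 180) mod 360) − 180 = 2.41°.
Going east by 2.41° from -145.621° reaches -143.211° without touching 180°.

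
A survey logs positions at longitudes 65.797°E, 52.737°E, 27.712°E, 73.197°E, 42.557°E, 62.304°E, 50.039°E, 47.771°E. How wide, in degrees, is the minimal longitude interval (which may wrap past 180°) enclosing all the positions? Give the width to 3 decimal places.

45.485°

Sort the longitudes: +27.712°, +42.557°, +47.771°, +50.039°, +52.737°, +62.304°, +65.797°, +73.197°.
Eastward gaps between consecutive values (wrapping around): 14.845°, 5.214°, 2.268°, 2.698°, 9.567°, 3.493°, 7.400°, 314.515°.
Largest gap = 314.515° ⇒ minimal covering band is its complement: 360° − 314.515° = 45.485°.
Band runs from +27.712° eastward to +73.197°.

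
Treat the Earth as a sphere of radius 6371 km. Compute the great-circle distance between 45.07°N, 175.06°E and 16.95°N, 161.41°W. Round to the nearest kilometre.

Δλ = -161.41 − 175.06 = -336.47°; wrapped into (−180°, 180°]: 23.53°.
Δφ = 16.95 − 45.07 = -28.12°.
a = sin²(Δφ/2) + cos φ₁ · cos φ₂ · sin²(Δλ/2) = 0.087105.
c = 2·atan2(√a, √(1−a)) = 0.59919 rad → d = 6371·c ≈ 3817.47 km.

3817 km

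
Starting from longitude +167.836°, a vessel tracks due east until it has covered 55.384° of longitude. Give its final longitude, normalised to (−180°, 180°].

-136.780°

Start at +167.836°; shift +55.384° → +223.220°.
+223.220° lies outside (−180°, 180°]; subtract 360° → -136.780°.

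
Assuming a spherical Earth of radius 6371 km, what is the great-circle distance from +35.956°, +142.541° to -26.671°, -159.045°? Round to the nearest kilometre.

9271 km

Δλ = -159.045 − 142.541 = -301.586°; wrapped into (−180°, 180°]: 58.414°.
Δφ = -26.671 − 35.956 = -62.627°.
a = sin²(Δφ/2) + cos φ₁ · cos φ₂ · sin²(Δλ/2) = 0.442345.
c = 2·atan2(√a, √(1−a)) = 1.45523 rad → d = 6371·c ≈ 9271.26 km.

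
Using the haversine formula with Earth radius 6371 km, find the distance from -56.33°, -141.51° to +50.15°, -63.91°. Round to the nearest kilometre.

13815 km

Δλ = -63.91 − -141.51 = 77.60°.
Δφ = 50.15 − -56.33 = 106.48°.
a = sin²(Δφ/2) + cos φ₁ · cos φ₂ · sin²(Δλ/2) = 0.781325.
c = 2·atan2(√a, √(1−a)) = 2.16838 rad → d = 6371·c ≈ 13814.77 km.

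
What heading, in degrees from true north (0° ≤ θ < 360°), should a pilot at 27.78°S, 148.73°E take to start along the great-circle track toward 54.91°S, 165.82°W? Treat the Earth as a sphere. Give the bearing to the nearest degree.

Δλ = -165.82 − 148.73 = -314.55°; wrapped into (−180°, 180°]: 45.45°.
θ = atan2( sin Δλ · cos φ₂ , cos φ₁ · sin φ₂ − sin φ₁ · cos φ₂ · cos Δλ )
  = atan2(0.40967, -0.53598) = 142.608° → normalised to [0°, 360°): 142.608°.

143°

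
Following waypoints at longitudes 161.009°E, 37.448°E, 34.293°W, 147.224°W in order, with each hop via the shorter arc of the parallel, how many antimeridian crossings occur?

Leg 1: +161.009° → +37.448°, shortest Δλ = -123.561° (west) — does not cross 180°.
Leg 2: +37.448° → -34.293°, shortest Δλ = -71.741° (west) — does not cross 180°.
Leg 3: -34.293° → -147.224°, shortest Δλ = -112.931° (west) — does not cross 180°.
Total crossings: 0.

0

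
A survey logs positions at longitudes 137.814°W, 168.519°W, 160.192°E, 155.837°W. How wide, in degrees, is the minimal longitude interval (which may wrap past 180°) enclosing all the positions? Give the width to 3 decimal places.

Sort the longitudes: -168.519°, -155.837°, -137.814°, +160.192°.
Eastward gaps between consecutive values (wrapping around): 12.682°, 18.023°, 298.006°, 31.289°.
Largest gap = 298.006° ⇒ minimal covering band is its complement: 360° − 298.006° = 61.994°.
Band runs from +160.192° eastward to -137.814°, crossing the antimeridian.

61.994°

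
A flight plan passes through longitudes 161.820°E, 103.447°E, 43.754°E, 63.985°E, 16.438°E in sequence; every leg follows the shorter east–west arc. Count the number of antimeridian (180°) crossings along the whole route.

0

Leg 1: +161.820° → +103.447°, shortest Δλ = -58.373° (west) — does not cross 180°.
Leg 2: +103.447° → +43.754°, shortest Δλ = -59.693° (west) — does not cross 180°.
Leg 3: +43.754° → +63.985°, shortest Δλ = 20.231° (east) — does not cross 180°.
Leg 4: +63.985° → +16.438°, shortest Δλ = -47.547° (west) — does not cross 180°.
Total crossings: 0.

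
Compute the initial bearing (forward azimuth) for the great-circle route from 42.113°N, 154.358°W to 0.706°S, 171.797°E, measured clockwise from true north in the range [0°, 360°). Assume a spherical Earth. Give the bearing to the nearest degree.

Δλ = 171.797 − -154.358 = 326.155°; wrapped into (−180°, 180°]: -33.845°.
θ = atan2( sin Δλ · cos φ₂ , cos φ₁ · sin φ₂ − sin φ₁ · cos φ₂ · cos Δλ )
  = atan2(-0.55691, -0.56606) = -135.467° → normalised to [0°, 360°): 224.533°.

225°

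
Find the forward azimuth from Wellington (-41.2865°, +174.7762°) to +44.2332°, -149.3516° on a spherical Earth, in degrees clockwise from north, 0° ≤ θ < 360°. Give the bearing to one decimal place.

24.8°

Δλ = -149.3516 − 174.7762 = -324.1278°; wrapped into (−180°, 180°]: 35.8722°.
θ = atan2( sin Δλ · cos φ₂ , cos φ₁ · sin φ₂ − sin φ₁ · cos φ₂ · cos Δλ )
  = atan2(0.41986, 0.90727) = 24.833° → normalised to [0°, 360°): 24.833°.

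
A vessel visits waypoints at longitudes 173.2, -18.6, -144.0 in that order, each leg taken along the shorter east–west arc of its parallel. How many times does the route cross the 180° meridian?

1

Leg 1: +173.2° → -18.6°, shortest Δλ = 168.2° (east) — crosses 180°.
Leg 2: -18.6° → -144.0°, shortest Δλ = -125.4° (west) — does not cross 180°.
Total crossings: 1.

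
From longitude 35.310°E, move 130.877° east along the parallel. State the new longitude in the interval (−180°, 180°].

166.187°E

Start at +35.310°; shift +130.877° → +166.187°.
+166.187° already lies in (−180°, 180°].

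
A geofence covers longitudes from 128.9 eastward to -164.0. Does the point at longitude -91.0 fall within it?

No

Band width going east from +128.9° to -164.0°: ((-164.0 − 128.9) mod 360) = 67.1°.
Offset of -91.0° east of the west edge: ((-91.0 − 128.9) mod 360) = 140.1°.
140.1° > 67.1° ⇒ outside.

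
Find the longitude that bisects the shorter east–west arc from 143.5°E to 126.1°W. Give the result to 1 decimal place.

Signed shortest Δλ from +143.5° to -126.1° is +90.4°.
Midpoint longitude = +143.5° + (+90.4°)/2 = +143.5° + 45.2° = +188.7°.
Normalise into (−180°, 180°]: -171.3°.
(The naïve average (+143.5 + -126.1)/2 = 8.7° is on the wrong side of the globe.)

171.3°W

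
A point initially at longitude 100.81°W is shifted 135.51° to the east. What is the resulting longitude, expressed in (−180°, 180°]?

Start at -100.81°; shift +135.51° → +34.70°.
+34.70° already lies in (−180°, 180°].

34.70°E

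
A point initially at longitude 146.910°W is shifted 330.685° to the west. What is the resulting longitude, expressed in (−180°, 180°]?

117.595°W

Start at -146.910°; shift −330.685° → -477.595°.
-477.595° lies outside (−180°, 180°]; add 360° → -117.595°.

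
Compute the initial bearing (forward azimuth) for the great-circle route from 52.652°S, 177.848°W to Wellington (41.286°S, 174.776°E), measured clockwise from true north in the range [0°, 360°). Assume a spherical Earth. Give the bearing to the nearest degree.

Δλ = 174.776 − -177.848 = 352.624°; wrapped into (−180°, 180°]: -7.376°.
θ = atan2( sin Δλ · cos φ₂ , cos φ₁ · sin φ₂ − sin φ₁ · cos φ₂ · cos Δλ )
  = atan2(-0.09647, 0.19213) = -26.661° → normalised to [0°, 360°): 333.339°.

333°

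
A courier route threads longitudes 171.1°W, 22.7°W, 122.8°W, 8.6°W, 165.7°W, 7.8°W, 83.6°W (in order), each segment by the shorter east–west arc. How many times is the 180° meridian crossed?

Leg 1: -171.1° → -22.7°, shortest Δλ = 148.4° (east) — does not cross 180°.
Leg 2: -22.7° → -122.8°, shortest Δλ = -100.1° (west) — does not cross 180°.
Leg 3: -122.8° → -8.6°, shortest Δλ = 114.2° (east) — does not cross 180°.
Leg 4: -8.6° → -165.7°, shortest Δλ = -157.1° (west) — does not cross 180°.
Leg 5: -165.7° → -7.8°, shortest Δλ = 157.9° (east) — does not cross 180°.
Leg 6: -7.8° → -83.6°, shortest Δλ = -75.8° (west) — does not cross 180°.
Total crossings: 0.

0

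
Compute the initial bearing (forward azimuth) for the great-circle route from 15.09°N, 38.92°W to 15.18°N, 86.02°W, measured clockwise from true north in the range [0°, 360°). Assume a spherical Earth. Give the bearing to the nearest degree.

277°

Δλ = -86.02 − -38.92 = -47.10°.
θ = atan2( sin Δλ · cos φ₂ , cos φ₁ · sin φ₂ − sin φ₁ · cos φ₂ · cos Δλ )
  = atan2(-0.70698, 0.08179) = -83.401° → normalised to [0°, 360°): 276.599°.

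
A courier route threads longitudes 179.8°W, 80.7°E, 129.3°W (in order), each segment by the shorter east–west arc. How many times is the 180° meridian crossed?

2

Leg 1: -179.8° → +80.7°, shortest Δλ = -99.5° (west) — crosses 180°.
Leg 2: +80.7° → -129.3°, shortest Δλ = 150.0° (east) — crosses 180°.
Total crossings: 2.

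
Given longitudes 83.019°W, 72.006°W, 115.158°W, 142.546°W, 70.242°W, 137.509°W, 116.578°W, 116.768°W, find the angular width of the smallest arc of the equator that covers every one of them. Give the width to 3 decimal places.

Sort the longitudes: -142.546°, -137.509°, -116.768°, -116.578°, -115.158°, -83.019°, -72.006°, -70.242°.
Eastward gaps between consecutive values (wrapping around): 5.037°, 20.741°, 0.190°, 1.420°, 32.139°, 11.013°, 1.764°, 287.696°.
Largest gap = 287.696° ⇒ minimal covering band is its complement: 360° − 287.696° = 72.304°.
Band runs from -142.546° eastward to -70.242°.

72.304°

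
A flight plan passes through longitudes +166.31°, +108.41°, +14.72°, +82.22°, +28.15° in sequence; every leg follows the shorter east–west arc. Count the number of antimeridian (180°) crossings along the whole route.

0

Leg 1: +166.31° → +108.41°, shortest Δλ = -57.9° (west) — does not cross 180°.
Leg 2: +108.41° → +14.72°, shortest Δλ = -93.69° (west) — does not cross 180°.
Leg 3: +14.72° → +82.22°, shortest Δλ = 67.5° (east) — does not cross 180°.
Leg 4: +82.22° → +28.15°, shortest Δλ = -54.07° (west) — does not cross 180°.
Total crossings: 0.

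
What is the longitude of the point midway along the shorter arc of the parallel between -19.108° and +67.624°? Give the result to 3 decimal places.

Signed shortest Δλ from -19.108° to +67.624° is +86.732°.
Midpoint longitude = -19.108° + (+86.732°)/2 = -19.108° + 43.366° = +24.258°.

+24.258°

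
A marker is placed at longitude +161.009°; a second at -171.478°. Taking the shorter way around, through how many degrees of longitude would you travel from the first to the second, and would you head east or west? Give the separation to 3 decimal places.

27.513° east

Raw difference: -171.478 − 161.009 = -332.487°.
Normalise into (−180°, 180°]: -332.487° + 360° = 27.513°.
Positive ⇒ the second point lies to the east; separation 27.513°.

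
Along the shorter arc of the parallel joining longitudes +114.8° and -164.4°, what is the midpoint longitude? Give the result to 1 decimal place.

+155.2°

Signed shortest Δλ from +114.8° to -164.4° is +80.8°.
Midpoint longitude = +114.8° + (+80.8°)/2 = +114.8° + 40.4° = +155.2°.
(The naïve average (+114.8 + -164.4)/2 = -24.8° is on the wrong side of the globe.)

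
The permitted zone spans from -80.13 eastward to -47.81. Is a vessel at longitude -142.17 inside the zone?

No

Band width going east from -80.13° to -47.81°: ((-47.81 − -80.13) mod 360) = 32.32°.
Offset of -142.17° east of the west edge: ((-142.17 − -80.13) mod 360) = 297.96°.
297.96° > 32.32° ⇒ outside.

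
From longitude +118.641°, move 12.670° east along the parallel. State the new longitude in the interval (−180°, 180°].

+131.311°

Start at +118.641°; shift +12.670° → +131.311°.
+131.311° already lies in (−180°, 180°].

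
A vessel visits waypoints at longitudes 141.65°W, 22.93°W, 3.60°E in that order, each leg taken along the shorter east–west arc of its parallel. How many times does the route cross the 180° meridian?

Leg 1: -141.65° → -22.93°, shortest Δλ = 118.72° (east) — does not cross 180°.
Leg 2: -22.93° → +3.60°, shortest Δλ = 26.53° (east) — does not cross 180°.
Total crossings: 0.

0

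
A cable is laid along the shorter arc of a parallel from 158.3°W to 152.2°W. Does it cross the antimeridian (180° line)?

Signed shortest Δλ = ((-152.2 − -158.3 + 180) mod 360) − 180 = 6.1°.
Going east by 6.1° from -158.3° reaches -152.2° without touching 180°.

No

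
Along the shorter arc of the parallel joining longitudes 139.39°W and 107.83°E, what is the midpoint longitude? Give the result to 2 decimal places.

Signed shortest Δλ from -139.39° to +107.83° is -112.78°.
Midpoint longitude = -139.39° + (-112.78°)/2 = -139.39° − 56.39° = -195.78°.
Normalise into (−180°, 180°]: +164.22°.
(The naïve average (-139.39 + +107.83)/2 = -15.78° is on the wrong side of the globe.)

164.22°E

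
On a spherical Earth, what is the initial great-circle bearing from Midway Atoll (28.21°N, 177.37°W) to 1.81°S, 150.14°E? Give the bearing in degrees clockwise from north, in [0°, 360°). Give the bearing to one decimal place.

Δλ = 150.14 − -177.37 = 327.51°; wrapped into (−180°, 180°]: -32.49°.
θ = atan2( sin Δλ · cos φ₂ , cos φ₁ · sin φ₂ − sin φ₁ · cos φ₂ · cos Δλ )
  = atan2(-0.53688, -0.42635) = -128.454° → normalised to [0°, 360°): 231.546°.

231.5°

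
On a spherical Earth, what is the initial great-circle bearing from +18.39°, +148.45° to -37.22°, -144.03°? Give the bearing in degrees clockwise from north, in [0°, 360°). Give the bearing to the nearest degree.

Δλ = -144.03 − 148.45 = -292.48°; wrapped into (−180°, 180°]: 67.52°.
θ = atan2( sin Δλ · cos φ₂ , cos φ₁ · sin φ₂ − sin φ₁ · cos φ₂ · cos Δλ )
  = atan2(0.73581, -0.67005) = 132.322° → normalised to [0°, 360°): 132.322°.

132°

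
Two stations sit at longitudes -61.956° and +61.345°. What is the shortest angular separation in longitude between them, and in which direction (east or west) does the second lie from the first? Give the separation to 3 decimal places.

Raw difference: 61.345 − -61.956 = 123.301°.
Normalise into (−180°, 180°]: 123.301° stays 123.301°.
Positive ⇒ the second point lies to the east; separation 123.301°.

123.301° east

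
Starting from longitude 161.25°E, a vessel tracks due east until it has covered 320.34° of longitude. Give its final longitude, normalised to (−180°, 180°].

121.59°E

Start at +161.25°; shift +320.34° → +481.59°.
+481.59° lies outside (−180°, 180°]; subtract 360° → +121.59°.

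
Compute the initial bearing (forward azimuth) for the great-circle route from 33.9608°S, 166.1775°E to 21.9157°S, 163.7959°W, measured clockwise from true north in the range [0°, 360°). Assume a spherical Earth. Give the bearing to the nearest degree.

Δλ = -163.7959 − 166.1775 = -329.9734°; wrapped into (−180°, 180°]: 30.0266°.
θ = atan2( sin Δλ · cos φ₂ , cos φ₁ · sin φ₂ − sin φ₁ · cos φ₂ · cos Δλ )
  = atan2(0.46424, 0.13913) = 73.317° → normalised to [0°, 360°): 73.317°.

73°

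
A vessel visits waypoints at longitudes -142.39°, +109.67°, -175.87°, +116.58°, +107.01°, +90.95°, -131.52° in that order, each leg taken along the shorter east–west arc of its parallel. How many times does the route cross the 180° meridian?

Leg 1: -142.39° → +109.67°, shortest Δλ = -107.94° (west) — crosses 180°.
Leg 2: +109.67° → -175.87°, shortest Δλ = 74.46° (east) — crosses 180°.
Leg 3: -175.87° → +116.58°, shortest Δλ = -67.55° (west) — crosses 180°.
Leg 4: +116.58° → +107.01°, shortest Δλ = -9.57° (west) — does not cross 180°.
Leg 5: +107.01° → +90.95°, shortest Δλ = -16.06° (west) — does not cross 180°.
Leg 6: +90.95° → -131.52°, shortest Δλ = 137.53° (east) — crosses 180°.
Total crossings: 4.

4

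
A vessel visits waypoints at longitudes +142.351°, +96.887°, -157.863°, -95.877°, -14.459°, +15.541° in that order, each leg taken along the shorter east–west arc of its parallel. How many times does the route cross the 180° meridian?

Leg 1: +142.351° → +96.887°, shortest Δλ = -45.464° (west) — does not cross 180°.
Leg 2: +96.887° → -157.863°, shortest Δλ = 105.25° (east) — crosses 180°.
Leg 3: -157.863° → -95.877°, shortest Δλ = 61.986° (east) — does not cross 180°.
Leg 4: -95.877° → -14.459°, shortest Δλ = 81.418° (east) — does not cross 180°.
Leg 5: -14.459° → +15.541°, shortest Δλ = 30.0° (east) — does not cross 180°.
Total crossings: 1.

1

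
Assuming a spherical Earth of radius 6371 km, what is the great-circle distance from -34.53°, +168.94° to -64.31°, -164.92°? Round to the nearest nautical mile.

Δλ = -164.92 − 168.94 = -333.86°; wrapped into (−180°, 180°]: 26.14°.
Δφ = -64.31 − -34.53 = -29.78°.
a = sin²(Δφ/2) + cos φ₁ · cos φ₂ · sin²(Δλ/2) = 0.084294.
c = 2·atan2(√a, √(1−a)) = 0.58915 rad → d = 6371·c ≈ 3753.49 km ≈ 2026.72 nmi.

2027 nmi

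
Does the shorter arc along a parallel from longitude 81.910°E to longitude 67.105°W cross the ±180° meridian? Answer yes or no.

No

Signed shortest Δλ = ((-67.105 − 81.910 + 180) mod 360) − 180 = -149.015°.
Going west by 149.015° from +81.910° reaches -67.105° without touching 180°.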